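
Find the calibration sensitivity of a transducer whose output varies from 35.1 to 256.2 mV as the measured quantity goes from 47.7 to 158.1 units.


Sensitivity = (y2 - y1) / (x2 - x1).
S = (256.2 - 35.1) / (158.1 - 47.7)
S = 221.1 / 110.4
S = 2.0027 mV/unit

2.0027 mV/unit


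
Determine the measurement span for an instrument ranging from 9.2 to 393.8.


Span = upper range - lower range.
Span = 393.8 - (9.2)
Span = 384.6

384.6


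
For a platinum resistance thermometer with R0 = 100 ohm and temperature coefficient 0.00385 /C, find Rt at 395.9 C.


The RTD equation: Rt = R0 * (1 + alpha * T).
Rt = 100 * (1 + 0.00385 * 395.9)
Rt = 100 * (1 + 1.524215)
Rt = 100 * 2.524215
Rt = 252.421 ohm

252.421 ohm


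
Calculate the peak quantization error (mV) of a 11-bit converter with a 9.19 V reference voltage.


The maximum quantization error is +/- LSB/2.
LSB = Vref / 2^n = 9.19 / 2048 = 0.0044873 V
Max error = LSB / 2 = 0.0044873 / 2 = 0.00224365 V
Max error = 2.2437 mV

2.2437 mV


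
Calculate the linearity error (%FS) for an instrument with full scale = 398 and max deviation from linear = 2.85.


Linearity error = (max deviation / full scale) * 100%.
Linearity = (2.85 / 398) * 100
Linearity = 0.716 %FS

0.716 %FS


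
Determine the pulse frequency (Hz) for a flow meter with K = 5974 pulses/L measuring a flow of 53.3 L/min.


Frequency = K * Q / 60 (converting L/min to L/s).
f = 5974 * 53.3 / 60
f = 318414.2 / 60
f = 5306.9 Hz

5306.9 Hz


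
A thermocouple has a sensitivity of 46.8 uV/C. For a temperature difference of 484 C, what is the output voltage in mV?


The thermocouple output V = sensitivity * dT.
V = 46.8 uV/C * 484 C
V = 22651.2 uV
V = 22.651 mV

22.651 mV


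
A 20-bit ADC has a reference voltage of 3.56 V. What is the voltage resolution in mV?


The resolution (LSB) of an ADC is Vref / 2^n.
LSB = 3.56 / 2^20
LSB = 3.56 / 1048576
LSB = 3.4e-06 V = 0.00339508 mV

0.00339508 mV


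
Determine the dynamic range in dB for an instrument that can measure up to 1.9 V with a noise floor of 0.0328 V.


Dynamic range = 20 * log10(Vmax / Vnoise).
DR = 20 * log10(1.9 / 0.0328)
DR = 20 * log10(57.93)
DR = 35.26 dB

35.26 dB


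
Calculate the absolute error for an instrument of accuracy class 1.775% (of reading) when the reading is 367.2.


Absolute error = (accuracy% / 100) * reading.
Error = (1.775 / 100) * 367.2
Error = 0.01775 * 367.2
Error = 6.5178

6.5178


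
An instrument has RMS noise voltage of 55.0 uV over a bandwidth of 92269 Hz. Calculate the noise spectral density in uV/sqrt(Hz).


Noise spectral density = Vrms / sqrt(BW).
NSD = 55.0 / sqrt(92269)
NSD = 55.0 / 303.7581
NSD = 0.1811 uV/sqrt(Hz)

0.1811 uV/sqrt(Hz)


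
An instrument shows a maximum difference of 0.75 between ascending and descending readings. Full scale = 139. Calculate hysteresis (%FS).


Hysteresis = (max difference / full scale) * 100%.
H = (0.75 / 139) * 100
H = 0.54 %FS

0.54 %FS


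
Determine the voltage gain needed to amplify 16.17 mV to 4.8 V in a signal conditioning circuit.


Gain = Vout / Vin (converting to same units).
G = 4.8 V / 16.17 mV
G = 4800.0 mV / 16.17 mV
G = 296.85

296.85


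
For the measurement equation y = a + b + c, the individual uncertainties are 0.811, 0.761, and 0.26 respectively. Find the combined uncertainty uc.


For a sum of independent quantities, uc = sqrt(u1^2 + u2^2 + u3^2).
uc = sqrt(0.811^2 + 0.761^2 + 0.26^2)
uc = sqrt(0.657721 + 0.579121 + 0.0676)
uc = 1.1421

1.1421


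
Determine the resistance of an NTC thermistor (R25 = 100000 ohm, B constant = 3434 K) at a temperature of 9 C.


NTC thermistor equation: Rt = R25 * exp(B * (1/T - 1/T25)).
T in Kelvin: 282.15 K, T25 = 298.15 K
1/T - 1/T25 = 1/282.15 - 1/298.15 = 0.0001902
B * (1/T - 1/T25) = 3434 * 0.0001902 = 0.6531
Rt = 100000 * exp(0.6531) = 192156.3 ohm

192156.3 ohm


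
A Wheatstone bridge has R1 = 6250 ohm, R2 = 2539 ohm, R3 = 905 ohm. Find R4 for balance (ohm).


At balance: R1*R4 = R2*R3, so R4 = R2*R3/R1.
R4 = 2539 * 905 / 6250
R4 = 2297795 / 6250
R4 = 367.65 ohm

367.65 ohm


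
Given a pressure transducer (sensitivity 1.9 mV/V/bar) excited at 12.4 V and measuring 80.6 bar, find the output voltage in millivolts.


Output = sensitivity * Vex * P.
Vout = 1.9 * 12.4 * 80.6
Vout = 23.56 * 80.6
Vout = 1898.94 mV

1898.94 mV


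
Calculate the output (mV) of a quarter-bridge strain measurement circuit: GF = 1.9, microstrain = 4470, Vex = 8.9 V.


Quarter bridge output: Vout = (GF * epsilon * Vex) / 4.
Vout = (1.9 * 4470e-6 * 8.9) / 4
Vout = 0.0755877 / 4 V
Vout = 0.01889692 V = 18.8969 mV

18.8969 mV


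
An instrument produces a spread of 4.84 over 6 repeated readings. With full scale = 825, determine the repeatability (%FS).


Repeatability = (spread / full scale) * 100%.
R = (4.84 / 825) * 100
R = 0.587 %FS

0.587 %FS


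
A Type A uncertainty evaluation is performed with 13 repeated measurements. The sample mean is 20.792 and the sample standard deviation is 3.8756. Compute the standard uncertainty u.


The standard uncertainty for Type A evaluation is u = s / sqrt(n).
u = 3.8756 / sqrt(13)
u = 3.8756 / 3.6056
u = 1.0749

1.0749


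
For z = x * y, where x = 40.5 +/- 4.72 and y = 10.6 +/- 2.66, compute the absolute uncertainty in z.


For a product z = x*y, the relative uncertainty is:
uz/z = sqrt((ux/x)^2 + (uy/y)^2)
Relative uncertainties: ux/x = 4.72/40.5 = 0.116543
uy/y = 2.66/10.6 = 0.250943
z = 40.5 * 10.6 = 429.3
uz = 429.3 * sqrt(0.116543^2 + 0.250943^2) = 118.781

118.781


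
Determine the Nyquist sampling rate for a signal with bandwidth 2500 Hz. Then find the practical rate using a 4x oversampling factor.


By Nyquist theorem, fs_min = 2 * fmax.
fs_min = 2 * 2500 = 5000 Hz
Practical rate = 4 * fs_min = 4 * 5000 = 20000 Hz

fs_min = 5000 Hz, fs_practical = 20000 Hz


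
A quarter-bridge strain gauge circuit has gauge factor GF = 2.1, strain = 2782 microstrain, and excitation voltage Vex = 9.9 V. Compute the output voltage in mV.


Quarter bridge output: Vout = (GF * epsilon * Vex) / 4.
Vout = (2.1 * 2782e-6 * 9.9) / 4
Vout = 0.05783778 / 4 V
Vout = 0.01445944 V = 14.4594 mV

14.4594 mV


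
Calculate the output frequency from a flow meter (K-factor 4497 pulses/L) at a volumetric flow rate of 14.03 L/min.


Frequency = K * Q / 60 (converting L/min to L/s).
f = 4497 * 14.03 / 60
f = 63092.91 / 60
f = 1051.55 Hz

1051.55 Hz


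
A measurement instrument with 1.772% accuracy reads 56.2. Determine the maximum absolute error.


Absolute error = (accuracy% / 100) * reading.
Error = (1.772 / 100) * 56.2
Error = 0.01772 * 56.2
Error = 0.9959

0.9959


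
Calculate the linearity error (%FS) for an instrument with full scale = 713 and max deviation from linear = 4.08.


Linearity error = (max deviation / full scale) * 100%.
Linearity = (4.08 / 713) * 100
Linearity = 0.572 %FS

0.572 %FS


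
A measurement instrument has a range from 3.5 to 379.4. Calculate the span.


Span = upper range - lower range.
Span = 379.4 - (3.5)
Span = 375.9

375.9


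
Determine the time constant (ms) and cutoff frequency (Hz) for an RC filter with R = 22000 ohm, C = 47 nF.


Time constant: tau = R * C.
tau = 22000 * 4.70e-08 = 0.001034 s
tau = 1.034 ms
Cutoff frequency: fc = 1 / (2*pi*R*C).
fc = 1 / (2*pi*0.001034) = 153.92 Hz

tau = 1.034 ms, fc = 153.92 Hz


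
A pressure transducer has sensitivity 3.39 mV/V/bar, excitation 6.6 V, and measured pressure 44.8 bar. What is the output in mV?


Output = sensitivity * Vex * P.
Vout = 3.39 * 6.6 * 44.8
Vout = 22.374 * 44.8
Vout = 1002.36 mV

1002.36 mV


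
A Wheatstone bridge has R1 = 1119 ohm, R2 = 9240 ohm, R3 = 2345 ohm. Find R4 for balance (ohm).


At balance: R1*R4 = R2*R3, so R4 = R2*R3/R1.
R4 = 9240 * 2345 / 1119
R4 = 21667800 / 1119
R4 = 19363.54 ohm

19363.54 ohm


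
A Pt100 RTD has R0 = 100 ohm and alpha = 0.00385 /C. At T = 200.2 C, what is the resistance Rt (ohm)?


The RTD equation: Rt = R0 * (1 + alpha * T).
Rt = 100 * (1 + 0.00385 * 200.2)
Rt = 100 * (1 + 0.77077)
Rt = 100 * 1.77077
Rt = 177.077 ohm

177.077 ohm


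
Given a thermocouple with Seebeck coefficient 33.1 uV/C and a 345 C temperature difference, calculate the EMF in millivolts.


The thermocouple output V = sensitivity * dT.
V = 33.1 uV/C * 345 C
V = 11419.5 uV
V = 11.419 mV

11.419 mV


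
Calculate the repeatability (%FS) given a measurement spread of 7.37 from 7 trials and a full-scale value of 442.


Repeatability = (spread / full scale) * 100%.
R = (7.37 / 442) * 100
R = 1.667 %FS

1.667 %FS


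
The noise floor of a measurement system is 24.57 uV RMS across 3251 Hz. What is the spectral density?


Noise spectral density = Vrms / sqrt(BW).
NSD = 24.57 / sqrt(3251)
NSD = 24.57 / 57.0175
NSD = 0.4309 uV/sqrt(Hz)

0.4309 uV/sqrt(Hz)


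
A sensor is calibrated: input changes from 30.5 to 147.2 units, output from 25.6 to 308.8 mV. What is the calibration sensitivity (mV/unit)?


Sensitivity = (y2 - y1) / (x2 - x1).
S = (308.8 - 25.6) / (147.2 - 30.5)
S = 283.2 / 116.7
S = 2.4267 mV/unit

2.4267 mV/unit


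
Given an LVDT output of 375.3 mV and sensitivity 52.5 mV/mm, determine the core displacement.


Displacement = Vout / sensitivity.
d = 375.3 / 52.5
d = 7.149 mm

7.149 mm


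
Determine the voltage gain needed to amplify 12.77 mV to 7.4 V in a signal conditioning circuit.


Gain = Vout / Vin (converting to same units).
G = 7.4 V / 12.77 mV
G = 7400.0 mV / 12.77 mV
G = 579.48

579.48


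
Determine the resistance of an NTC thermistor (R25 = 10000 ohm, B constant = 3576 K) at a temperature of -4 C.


NTC thermistor equation: Rt = R25 * exp(B * (1/T - 1/T25)).
T in Kelvin: 269.15 K, T25 = 298.15 K
1/T - 1/T25 = 1/269.15 - 1/298.15 = 0.00036138
B * (1/T - 1/T25) = 3576 * 0.00036138 = 1.2923
Rt = 10000 * exp(1.2923) = 36411.8 ohm

36411.8 ohm


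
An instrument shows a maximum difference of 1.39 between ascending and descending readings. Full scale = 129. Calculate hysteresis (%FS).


Hysteresis = (max difference / full scale) * 100%.
H = (1.39 / 129) * 100
H = 1.078 %FS

1.078 %FS


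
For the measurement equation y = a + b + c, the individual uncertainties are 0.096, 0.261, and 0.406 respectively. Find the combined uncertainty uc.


For a sum of independent quantities, uc = sqrt(u1^2 + u2^2 + u3^2).
uc = sqrt(0.096^2 + 0.261^2 + 0.406^2)
uc = sqrt(0.009216 + 0.068121 + 0.164836)
uc = 0.4921

0.4921


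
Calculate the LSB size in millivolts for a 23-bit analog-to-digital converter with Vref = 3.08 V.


The resolution (LSB) of an ADC is Vref / 2^n.
LSB = 3.08 / 2^23
LSB = 3.08 / 8388608
LSB = 3.7e-07 V = 0.00036716 mV

0.00036716 mV


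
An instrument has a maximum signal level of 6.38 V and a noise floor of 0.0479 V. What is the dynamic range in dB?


Dynamic range = 20 * log10(Vmax / Vnoise).
DR = 20 * log10(6.38 / 0.0479)
DR = 20 * log10(133.19)
DR = 42.49 dB

42.49 dB


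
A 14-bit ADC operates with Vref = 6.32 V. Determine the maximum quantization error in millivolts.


The maximum quantization error is +/- LSB/2.
LSB = Vref / 2^n = 6.32 / 16384 = 0.00038574 V
Max error = LSB / 2 = 0.00038574 / 2 = 0.00019287 V
Max error = 0.1929 mV

0.1929 mV


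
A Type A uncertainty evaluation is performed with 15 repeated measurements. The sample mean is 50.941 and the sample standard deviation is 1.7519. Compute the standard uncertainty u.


The standard uncertainty for Type A evaluation is u = s / sqrt(n).
u = 1.7519 / sqrt(15)
u = 1.7519 / 3.873
u = 0.4523

0.4523


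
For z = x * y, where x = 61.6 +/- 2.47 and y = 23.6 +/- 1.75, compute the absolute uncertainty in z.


For a product z = x*y, the relative uncertainty is:
uz/z = sqrt((ux/x)^2 + (uy/y)^2)
Relative uncertainties: ux/x = 2.47/61.6 = 0.040097
uy/y = 1.75/23.6 = 0.074153
z = 61.6 * 23.6 = 1453.8
uz = 1453.8 * sqrt(0.040097^2 + 0.074153^2) = 122.551

122.551


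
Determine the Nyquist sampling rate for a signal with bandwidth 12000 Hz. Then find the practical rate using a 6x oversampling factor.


By Nyquist theorem, fs_min = 2 * fmax.
fs_min = 2 * 12000 = 24000 Hz
Practical rate = 6 * fs_min = 6 * 24000 = 144000 Hz

fs_min = 24000 Hz, fs_practical = 144000 Hz


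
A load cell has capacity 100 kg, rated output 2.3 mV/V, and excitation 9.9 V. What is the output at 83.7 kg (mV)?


Vout = rated_output * Vex * (load / capacity).
Vout = 2.3 * 9.9 * (83.7 / 100)
Vout = 2.3 * 9.9 * 0.837
Vout = 19.058 mV

19.058 mV


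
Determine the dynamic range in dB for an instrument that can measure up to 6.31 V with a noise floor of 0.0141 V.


Dynamic range = 20 * log10(Vmax / Vnoise).
DR = 20 * log10(6.31 / 0.0141)
DR = 20 * log10(447.52)
DR = 53.02 dB

53.02 dB


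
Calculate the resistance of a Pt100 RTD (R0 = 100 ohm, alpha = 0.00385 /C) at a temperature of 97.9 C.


The RTD equation: Rt = R0 * (1 + alpha * T).
Rt = 100 * (1 + 0.00385 * 97.9)
Rt = 100 * (1 + 0.376915)
Rt = 100 * 1.376915
Rt = 137.692 ohm

137.692 ohm


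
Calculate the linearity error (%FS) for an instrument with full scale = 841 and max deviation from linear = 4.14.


Linearity error = (max deviation / full scale) * 100%.
Linearity = (4.14 / 841) * 100
Linearity = 0.492 %FS

0.492 %FS


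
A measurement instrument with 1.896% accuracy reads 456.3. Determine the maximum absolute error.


Absolute error = (accuracy% / 100) * reading.
Error = (1.896 / 100) * 456.3
Error = 0.01896 * 456.3
Error = 8.6514

8.6514


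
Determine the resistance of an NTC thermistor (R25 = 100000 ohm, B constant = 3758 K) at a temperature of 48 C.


NTC thermistor equation: Rt = R25 * exp(B * (1/T - 1/T25)).
T in Kelvin: 321.15 K, T25 = 298.15 K
1/T - 1/T25 = 1/321.15 - 1/298.15 = -0.00024021
B * (1/T - 1/T25) = 3758 * -0.00024021 = -0.9027
Rt = 100000 * exp(-0.9027) = 40547.5 ohm

40547.5 ohm


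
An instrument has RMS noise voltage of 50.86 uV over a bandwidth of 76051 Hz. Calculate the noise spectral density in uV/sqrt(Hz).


Noise spectral density = Vrms / sqrt(BW).
NSD = 50.86 / sqrt(76051)
NSD = 50.86 / 275.7735
NSD = 0.1844 uV/sqrt(Hz)

0.1844 uV/sqrt(Hz)


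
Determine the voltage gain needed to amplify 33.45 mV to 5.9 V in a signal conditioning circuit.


Gain = Vout / Vin (converting to same units).
G = 5.9 V / 33.45 mV
G = 5900.0 mV / 33.45 mV
G = 176.38

176.38


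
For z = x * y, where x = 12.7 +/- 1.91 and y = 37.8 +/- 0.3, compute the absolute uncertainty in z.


For a product z = x*y, the relative uncertainty is:
uz/z = sqrt((ux/x)^2 + (uy/y)^2)
Relative uncertainties: ux/x = 1.91/12.7 = 0.150394
uy/y = 0.3/37.8 = 0.007937
z = 12.7 * 37.8 = 480.1
uz = 480.1 * sqrt(0.150394^2 + 0.007937^2) = 72.298

72.298


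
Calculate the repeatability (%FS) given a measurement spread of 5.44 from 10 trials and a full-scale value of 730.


Repeatability = (spread / full scale) * 100%.
R = (5.44 / 730) * 100
R = 0.745 %FS

0.745 %FS


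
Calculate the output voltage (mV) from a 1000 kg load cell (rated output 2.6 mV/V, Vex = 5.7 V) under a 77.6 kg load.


Vout = rated_output * Vex * (load / capacity).
Vout = 2.6 * 5.7 * (77.6 / 1000)
Vout = 2.6 * 5.7 * 0.0776
Vout = 1.15 mV

1.15 mV


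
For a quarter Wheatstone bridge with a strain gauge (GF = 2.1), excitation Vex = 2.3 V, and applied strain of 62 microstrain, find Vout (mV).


Quarter bridge output: Vout = (GF * epsilon * Vex) / 4.
Vout = (2.1 * 62e-6 * 2.3) / 4
Vout = 0.00029946 / 4 V
Vout = 7.487e-05 V = 0.0749 mV

0.0749 mV


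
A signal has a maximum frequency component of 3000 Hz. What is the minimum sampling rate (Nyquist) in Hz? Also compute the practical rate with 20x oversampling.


By Nyquist theorem, fs_min = 2 * fmax.
fs_min = 2 * 3000 = 6000 Hz
Practical rate = 20 * fs_min = 20 * 6000 = 120000 Hz

fs_min = 6000 Hz, fs_practical = 120000 Hz


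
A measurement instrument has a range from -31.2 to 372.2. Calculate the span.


Span = upper range - lower range.
Span = 372.2 - (-31.2)
Span = 403.4

403.4


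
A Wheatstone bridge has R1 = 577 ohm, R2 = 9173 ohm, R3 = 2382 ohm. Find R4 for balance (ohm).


At balance: R1*R4 = R2*R3, so R4 = R2*R3/R1.
R4 = 9173 * 2382 / 577
R4 = 21850086 / 577
R4 = 37868.43 ohm

37868.43 ohm


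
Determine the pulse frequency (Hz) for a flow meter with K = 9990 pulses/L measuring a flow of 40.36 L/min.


Frequency = K * Q / 60 (converting L/min to L/s).
f = 9990 * 40.36 / 60
f = 403196.4 / 60
f = 6719.94 Hz

6719.94 Hz


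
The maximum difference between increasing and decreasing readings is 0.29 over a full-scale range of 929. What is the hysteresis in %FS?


Hysteresis = (max difference / full scale) * 100%.
H = (0.29 / 929) * 100
H = 0.031 %FS

0.031 %FS


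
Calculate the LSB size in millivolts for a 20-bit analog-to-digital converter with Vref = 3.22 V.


The resolution (LSB) of an ADC is Vref / 2^n.
LSB = 3.22 / 2^20
LSB = 3.22 / 1048576
LSB = 3.07e-06 V = 0.00307083 mV

0.00307083 mV


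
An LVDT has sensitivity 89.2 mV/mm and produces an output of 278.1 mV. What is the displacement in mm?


Displacement = Vout / sensitivity.
d = 278.1 / 89.2
d = 3.118 mm

3.118 mm


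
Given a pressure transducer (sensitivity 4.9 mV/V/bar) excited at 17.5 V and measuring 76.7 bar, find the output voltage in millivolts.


Output = sensitivity * Vex * P.
Vout = 4.9 * 17.5 * 76.7
Vout = 85.75 * 76.7
Vout = 6577.03 mV

6577.03 mV


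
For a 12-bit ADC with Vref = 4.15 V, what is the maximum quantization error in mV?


The maximum quantization error is +/- LSB/2.
LSB = Vref / 2^n = 4.15 / 4096 = 0.00101318 V
Max error = LSB / 2 = 0.00101318 / 2 = 0.00050659 V
Max error = 0.5066 mV

0.5066 mV


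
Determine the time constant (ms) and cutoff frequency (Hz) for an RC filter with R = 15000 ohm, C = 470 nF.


Time constant: tau = R * C.
tau = 15000 * 4.70e-07 = 0.00705 s
tau = 7.05 ms
Cutoff frequency: fc = 1 / (2*pi*R*C).
fc = 1 / (2*pi*0.00705) = 22.58 Hz

tau = 7.05 ms, fc = 22.58 Hz


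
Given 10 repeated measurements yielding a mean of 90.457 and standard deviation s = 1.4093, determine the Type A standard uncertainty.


The standard uncertainty for Type A evaluation is u = s / sqrt(n).
u = 1.4093 / sqrt(10)
u = 1.4093 / 3.1623
u = 0.4457

0.4457


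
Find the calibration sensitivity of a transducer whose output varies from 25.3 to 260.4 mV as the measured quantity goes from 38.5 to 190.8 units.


Sensitivity = (y2 - y1) / (x2 - x1).
S = (260.4 - 25.3) / (190.8 - 38.5)
S = 235.1 / 152.3
S = 1.5437 mV/unit

1.5437 mV/unit


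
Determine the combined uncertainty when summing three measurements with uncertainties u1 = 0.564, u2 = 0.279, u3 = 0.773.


For a sum of independent quantities, uc = sqrt(u1^2 + u2^2 + u3^2).
uc = sqrt(0.564^2 + 0.279^2 + 0.773^2)
uc = sqrt(0.318096 + 0.077841 + 0.597529)
uc = 0.9967

0.9967


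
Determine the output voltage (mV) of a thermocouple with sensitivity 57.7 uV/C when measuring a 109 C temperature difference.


The thermocouple output V = sensitivity * dT.
V = 57.7 uV/C * 109 C
V = 6289.3 uV
V = 6.289 mV

6.289 mV


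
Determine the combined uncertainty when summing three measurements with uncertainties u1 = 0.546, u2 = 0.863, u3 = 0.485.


For a sum of independent quantities, uc = sqrt(u1^2 + u2^2 + u3^2).
uc = sqrt(0.546^2 + 0.863^2 + 0.485^2)
uc = sqrt(0.298116 + 0.744769 + 0.235225)
uc = 1.1305

1.1305


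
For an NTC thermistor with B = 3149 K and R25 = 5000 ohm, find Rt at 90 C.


NTC thermistor equation: Rt = R25 * exp(B * (1/T - 1/T25)).
T in Kelvin: 363.15 K, T25 = 298.15 K
1/T - 1/T25 = 1/363.15 - 1/298.15 = -0.00060033
B * (1/T - 1/T25) = 3149 * -0.00060033 = -1.8904
Rt = 5000 * exp(-1.8904) = 755.0 ohm

755.0 ohm


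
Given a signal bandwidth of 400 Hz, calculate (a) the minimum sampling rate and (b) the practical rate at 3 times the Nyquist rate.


By Nyquist theorem, fs_min = 2 * fmax.
fs_min = 2 * 400 = 800 Hz
Practical rate = 3 * fs_min = 3 * 800 = 2400 Hz

fs_min = 800 Hz, fs_practical = 2400 Hz


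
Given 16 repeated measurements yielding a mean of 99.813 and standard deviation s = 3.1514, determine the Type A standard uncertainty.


The standard uncertainty for Type A evaluation is u = s / sqrt(n).
u = 3.1514 / sqrt(16)
u = 3.1514 / 4.0
u = 0.7879

0.7879


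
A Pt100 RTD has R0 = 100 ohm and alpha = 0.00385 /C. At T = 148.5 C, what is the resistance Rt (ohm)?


The RTD equation: Rt = R0 * (1 + alpha * T).
Rt = 100 * (1 + 0.00385 * 148.5)
Rt = 100 * (1 + 0.571725)
Rt = 100 * 1.571725
Rt = 157.173 ohm

157.173 ohm


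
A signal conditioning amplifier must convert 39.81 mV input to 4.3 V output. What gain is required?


Gain = Vout / Vin (converting to same units).
G = 4.3 V / 39.81 mV
G = 4300.0 mV / 39.81 mV
G = 108.01

108.01


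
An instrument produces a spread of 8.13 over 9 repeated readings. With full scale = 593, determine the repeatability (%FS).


Repeatability = (spread / full scale) * 100%.
R = (8.13 / 593) * 100
R = 1.371 %FS

1.371 %FS


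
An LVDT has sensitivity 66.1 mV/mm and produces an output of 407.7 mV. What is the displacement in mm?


Displacement = Vout / sensitivity.
d = 407.7 / 66.1
d = 6.168 mm

6.168 mm


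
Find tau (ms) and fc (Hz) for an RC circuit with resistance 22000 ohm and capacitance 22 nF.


Time constant: tau = R * C.
tau = 22000 * 2.20e-08 = 0.000484 s
tau = 0.484 ms
Cutoff frequency: fc = 1 / (2*pi*R*C).
fc = 1 / (2*pi*0.000484) = 328.83 Hz

tau = 0.484 ms, fc = 328.83 Hz


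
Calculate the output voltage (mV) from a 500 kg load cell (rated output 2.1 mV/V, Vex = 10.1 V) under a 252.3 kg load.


Vout = rated_output * Vex * (load / capacity).
Vout = 2.1 * 10.1 * (252.3 / 500)
Vout = 2.1 * 10.1 * 0.5046
Vout = 10.703 mV

10.703 mV


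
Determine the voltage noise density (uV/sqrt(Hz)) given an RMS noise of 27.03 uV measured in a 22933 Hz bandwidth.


Noise spectral density = Vrms / sqrt(BW).
NSD = 27.03 / sqrt(22933)
NSD = 27.03 / 151.4365
NSD = 0.1785 uV/sqrt(Hz)

0.1785 uV/sqrt(Hz)


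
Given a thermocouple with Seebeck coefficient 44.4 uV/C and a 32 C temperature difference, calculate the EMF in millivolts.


The thermocouple output V = sensitivity * dT.
V = 44.4 uV/C * 32 C
V = 1420.8 uV
V = 1.421 mV

1.421 mV


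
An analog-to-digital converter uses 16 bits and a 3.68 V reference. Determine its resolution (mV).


The resolution (LSB) of an ADC is Vref / 2^n.
LSB = 3.68 / 2^16
LSB = 3.68 / 65536
LSB = 5.615e-05 V = 0.05615234 mV

0.05615234 mV


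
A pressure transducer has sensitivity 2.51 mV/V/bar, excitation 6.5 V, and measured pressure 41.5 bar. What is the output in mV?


Output = sensitivity * Vex * P.
Vout = 2.51 * 6.5 * 41.5
Vout = 16.315 * 41.5
Vout = 677.07 mV

677.07 mV


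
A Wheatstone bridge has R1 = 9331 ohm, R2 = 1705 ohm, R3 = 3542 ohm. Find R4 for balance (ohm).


At balance: R1*R4 = R2*R3, so R4 = R2*R3/R1.
R4 = 1705 * 3542 / 9331
R4 = 6039110 / 9331
R4 = 647.21 ohm

647.21 ohm


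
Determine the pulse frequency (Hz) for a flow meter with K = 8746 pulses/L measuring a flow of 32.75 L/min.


Frequency = K * Q / 60 (converting L/min to L/s).
f = 8746 * 32.75 / 60
f = 286431.5 / 60
f = 4773.86 Hz

4773.86 Hz


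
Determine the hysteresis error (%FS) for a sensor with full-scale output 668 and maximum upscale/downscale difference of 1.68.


Hysteresis = (max difference / full scale) * 100%.
H = (1.68 / 668) * 100
H = 0.251 %FS

0.251 %FS


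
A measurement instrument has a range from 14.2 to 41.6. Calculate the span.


Span = upper range - lower range.
Span = 41.6 - (14.2)
Span = 27.4

27.4


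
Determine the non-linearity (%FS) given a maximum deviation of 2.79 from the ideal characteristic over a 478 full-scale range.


Linearity error = (max deviation / full scale) * 100%.
Linearity = (2.79 / 478) * 100
Linearity = 0.584 %FS

0.584 %FS


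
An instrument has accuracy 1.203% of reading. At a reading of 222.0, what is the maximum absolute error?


Absolute error = (accuracy% / 100) * reading.
Error = (1.203 / 100) * 222.0
Error = 0.01203 * 222.0
Error = 2.6707

2.6707


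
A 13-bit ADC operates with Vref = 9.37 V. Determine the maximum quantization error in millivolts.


The maximum quantization error is +/- LSB/2.
LSB = Vref / 2^n = 9.37 / 8192 = 0.0011438 V
Max error = LSB / 2 = 0.0011438 / 2 = 0.0005719 V
Max error = 0.5719 mV

0.5719 mV


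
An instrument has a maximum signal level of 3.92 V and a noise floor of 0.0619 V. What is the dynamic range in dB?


Dynamic range = 20 * log10(Vmax / Vnoise).
DR = 20 * log10(3.92 / 0.0619)
DR = 20 * log10(63.33)
DR = 36.03 dB

36.03 dB


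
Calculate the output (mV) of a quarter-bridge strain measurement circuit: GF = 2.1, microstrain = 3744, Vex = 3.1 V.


Quarter bridge output: Vout = (GF * epsilon * Vex) / 4.
Vout = (2.1 * 3744e-6 * 3.1) / 4
Vout = 0.02437344 / 4 V
Vout = 0.00609336 V = 6.0934 mV

6.0934 mV


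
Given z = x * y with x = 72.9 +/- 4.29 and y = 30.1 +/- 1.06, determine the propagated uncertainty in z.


For a product z = x*y, the relative uncertainty is:
uz/z = sqrt((ux/x)^2 + (uy/y)^2)
Relative uncertainties: ux/x = 4.29/72.9 = 0.058848
uy/y = 1.06/30.1 = 0.035216
z = 72.9 * 30.1 = 2194.3
uz = 2194.3 * sqrt(0.058848^2 + 0.035216^2) = 150.484

150.484


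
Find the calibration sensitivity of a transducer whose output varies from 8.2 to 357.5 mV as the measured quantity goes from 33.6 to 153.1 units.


Sensitivity = (y2 - y1) / (x2 - x1).
S = (357.5 - 8.2) / (153.1 - 33.6)
S = 349.3 / 119.5
S = 2.923 mV/unit

2.923 mV/unit


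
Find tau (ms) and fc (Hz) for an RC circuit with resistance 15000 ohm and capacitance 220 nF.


Time constant: tau = R * C.
tau = 15000 * 2.20e-07 = 0.0033 s
tau = 3.3 ms
Cutoff frequency: fc = 1 / (2*pi*R*C).
fc = 1 / (2*pi*0.0033) = 48.23 Hz

tau = 3.3 ms, fc = 48.23 Hz


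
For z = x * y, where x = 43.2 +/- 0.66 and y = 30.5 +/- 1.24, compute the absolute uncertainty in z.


For a product z = x*y, the relative uncertainty is:
uz/z = sqrt((ux/x)^2 + (uy/y)^2)
Relative uncertainties: ux/x = 0.66/43.2 = 0.015278
uy/y = 1.24/30.5 = 0.040656
z = 43.2 * 30.5 = 1317.6
uz = 1317.6 * sqrt(0.015278^2 + 0.040656^2) = 57.225

57.225


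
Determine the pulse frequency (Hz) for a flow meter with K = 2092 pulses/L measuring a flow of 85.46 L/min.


Frequency = K * Q / 60 (converting L/min to L/s).
f = 2092 * 85.46 / 60
f = 178782.32 / 60
f = 2979.71 Hz

2979.71 Hz


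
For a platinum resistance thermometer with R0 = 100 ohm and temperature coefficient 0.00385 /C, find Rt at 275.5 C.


The RTD equation: Rt = R0 * (1 + alpha * T).
Rt = 100 * (1 + 0.00385 * 275.5)
Rt = 100 * (1 + 1.060675)
Rt = 100 * 2.060675
Rt = 206.067 ohm

206.067 ohm


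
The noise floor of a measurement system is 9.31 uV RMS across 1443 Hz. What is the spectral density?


Noise spectral density = Vrms / sqrt(BW).
NSD = 9.31 / sqrt(1443)
NSD = 9.31 / 37.9868
NSD = 0.2451 uV/sqrt(Hz)

0.2451 uV/sqrt(Hz)


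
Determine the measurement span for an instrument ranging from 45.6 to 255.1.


Span = upper range - lower range.
Span = 255.1 - (45.6)
Span = 209.5

209.5


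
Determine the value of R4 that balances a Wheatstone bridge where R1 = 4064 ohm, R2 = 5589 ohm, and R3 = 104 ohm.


At balance: R1*R4 = R2*R3, so R4 = R2*R3/R1.
R4 = 5589 * 104 / 4064
R4 = 581256 / 4064
R4 = 143.03 ohm

143.03 ohm


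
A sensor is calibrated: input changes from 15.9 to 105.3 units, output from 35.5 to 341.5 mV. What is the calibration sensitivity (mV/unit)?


Sensitivity = (y2 - y1) / (x2 - x1).
S = (341.5 - 35.5) / (105.3 - 15.9)
S = 306.0 / 89.4
S = 3.4228 mV/unit

3.4228 mV/unit


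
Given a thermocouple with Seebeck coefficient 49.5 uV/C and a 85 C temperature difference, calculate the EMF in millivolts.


The thermocouple output V = sensitivity * dT.
V = 49.5 uV/C * 85 C
V = 4207.5 uV
V = 4.207 mV

4.207 mV


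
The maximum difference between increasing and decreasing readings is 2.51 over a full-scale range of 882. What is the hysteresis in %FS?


Hysteresis = (max difference / full scale) * 100%.
H = (2.51 / 882) * 100
H = 0.285 %FS

0.285 %FS


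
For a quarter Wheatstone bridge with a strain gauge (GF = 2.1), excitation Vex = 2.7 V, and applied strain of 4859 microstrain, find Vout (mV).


Quarter bridge output: Vout = (GF * epsilon * Vex) / 4.
Vout = (2.1 * 4859e-6 * 2.7) / 4
Vout = 0.02755053 / 4 V
Vout = 0.00688763 V = 6.8876 mV

6.8876 mV


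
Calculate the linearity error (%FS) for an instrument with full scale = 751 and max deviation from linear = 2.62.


Linearity error = (max deviation / full scale) * 100%.
Linearity = (2.62 / 751) * 100
Linearity = 0.349 %FS

0.349 %FS


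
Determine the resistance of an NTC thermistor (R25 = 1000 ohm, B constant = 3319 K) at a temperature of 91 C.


NTC thermistor equation: Rt = R25 * exp(B * (1/T - 1/T25)).
T in Kelvin: 364.15 K, T25 = 298.15 K
1/T - 1/T25 = 1/364.15 - 1/298.15 = -0.0006079
B * (1/T - 1/T25) = 3319 * -0.0006079 = -2.0176
Rt = 1000 * exp(-2.0176) = 133.0 ohm

133.0 ohm


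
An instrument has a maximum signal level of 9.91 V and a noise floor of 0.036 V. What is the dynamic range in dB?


Dynamic range = 20 * log10(Vmax / Vnoise).
DR = 20 * log10(9.91 / 0.036)
DR = 20 * log10(275.28)
DR = 48.8 dB

48.8 dB


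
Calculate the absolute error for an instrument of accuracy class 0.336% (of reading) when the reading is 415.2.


Absolute error = (accuracy% / 100) * reading.
Error = (0.336 / 100) * 415.2
Error = 0.00336 * 415.2
Error = 1.3951

1.3951


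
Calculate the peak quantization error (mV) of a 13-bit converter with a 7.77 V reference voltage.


The maximum quantization error is +/- LSB/2.
LSB = Vref / 2^n = 7.77 / 8192 = 0.00094849 V
Max error = LSB / 2 = 0.00094849 / 2 = 0.00047424 V
Max error = 0.4742 mV

0.4742 mV


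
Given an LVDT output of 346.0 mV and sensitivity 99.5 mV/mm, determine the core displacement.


Displacement = Vout / sensitivity.
d = 346.0 / 99.5
d = 3.477 mm

3.477 mm


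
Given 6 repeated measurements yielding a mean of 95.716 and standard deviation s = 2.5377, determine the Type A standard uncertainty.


The standard uncertainty for Type A evaluation is u = s / sqrt(n).
u = 2.5377 / sqrt(6)
u = 2.5377 / 2.4495
u = 1.036

1.036


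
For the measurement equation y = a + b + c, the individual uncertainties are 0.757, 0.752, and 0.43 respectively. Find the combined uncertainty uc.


For a sum of independent quantities, uc = sqrt(u1^2 + u2^2 + u3^2).
uc = sqrt(0.757^2 + 0.752^2 + 0.43^2)
uc = sqrt(0.573049 + 0.565504 + 0.1849)
uc = 1.1504

1.1504


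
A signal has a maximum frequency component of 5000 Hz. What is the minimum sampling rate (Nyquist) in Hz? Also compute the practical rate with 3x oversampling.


By Nyquist theorem, fs_min = 2 * fmax.
fs_min = 2 * 5000 = 10000 Hz
Practical rate = 3 * fs_min = 3 * 10000 = 30000 Hz

fs_min = 10000 Hz, fs_practical = 30000 Hz


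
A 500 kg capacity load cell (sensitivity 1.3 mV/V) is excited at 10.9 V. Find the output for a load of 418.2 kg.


Vout = rated_output * Vex * (load / capacity).
Vout = 1.3 * 10.9 * (418.2 / 500)
Vout = 1.3 * 10.9 * 0.8364
Vout = 11.852 mV

11.852 mV


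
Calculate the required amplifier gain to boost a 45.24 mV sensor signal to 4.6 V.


Gain = Vout / Vin (converting to same units).
G = 4.6 V / 45.24 mV
G = 4600.0 mV / 45.24 mV
G = 101.68

101.68


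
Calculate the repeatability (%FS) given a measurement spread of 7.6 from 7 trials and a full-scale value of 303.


Repeatability = (spread / full scale) * 100%.
R = (7.6 / 303) * 100
R = 2.508 %FS

2.508 %FS


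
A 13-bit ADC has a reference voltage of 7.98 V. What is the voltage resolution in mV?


The resolution (LSB) of an ADC is Vref / 2^n.
LSB = 7.98 / 2^13
LSB = 7.98 / 8192
LSB = 0.00097412 V = 0.97412109 mV

0.97412109 mV


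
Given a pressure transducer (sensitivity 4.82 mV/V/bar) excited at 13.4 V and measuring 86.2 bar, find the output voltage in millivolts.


Output = sensitivity * Vex * P.
Vout = 4.82 * 13.4 * 86.2
Vout = 64.588 * 86.2
Vout = 5567.49 mV

5567.49 mV


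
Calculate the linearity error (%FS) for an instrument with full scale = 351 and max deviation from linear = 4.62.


Linearity error = (max deviation / full scale) * 100%.
Linearity = (4.62 / 351) * 100
Linearity = 1.316 %FS

1.316 %FS


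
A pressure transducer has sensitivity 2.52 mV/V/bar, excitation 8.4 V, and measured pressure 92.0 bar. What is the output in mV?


Output = sensitivity * Vex * P.
Vout = 2.52 * 8.4 * 92.0
Vout = 21.168 * 92.0
Vout = 1947.46 mV

1947.46 mV


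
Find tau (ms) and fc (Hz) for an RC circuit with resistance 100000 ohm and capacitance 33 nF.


Time constant: tau = R * C.
tau = 100000 * 3.30e-08 = 0.0033 s
tau = 3.3 ms
Cutoff frequency: fc = 1 / (2*pi*R*C).
fc = 1 / (2*pi*0.0033) = 48.23 Hz

tau = 3.3 ms, fc = 48.23 Hz


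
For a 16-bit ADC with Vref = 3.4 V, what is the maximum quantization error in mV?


The maximum quantization error is +/- LSB/2.
LSB = Vref / 2^n = 3.4 / 65536 = 5.188e-05 V
Max error = LSB / 2 = 5.188e-05 / 2 = 2.594e-05 V
Max error = 0.0259 mV

0.0259 mV


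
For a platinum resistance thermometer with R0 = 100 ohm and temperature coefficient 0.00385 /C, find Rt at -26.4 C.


The RTD equation: Rt = R0 * (1 + alpha * T).
Rt = 100 * (1 + 0.00385 * -26.4)
Rt = 100 * (1 + -0.10164)
Rt = 100 * 0.89836
Rt = 89.836 ohm

89.836 ohm


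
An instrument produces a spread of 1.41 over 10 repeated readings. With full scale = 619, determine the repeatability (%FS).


Repeatability = (spread / full scale) * 100%.
R = (1.41 / 619) * 100
R = 0.228 %FS

0.228 %FS


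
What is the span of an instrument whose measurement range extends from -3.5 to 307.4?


Span = upper range - lower range.
Span = 307.4 - (-3.5)
Span = 310.9

310.9


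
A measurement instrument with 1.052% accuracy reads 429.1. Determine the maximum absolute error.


Absolute error = (accuracy% / 100) * reading.
Error = (1.052 / 100) * 429.1
Error = 0.01052 * 429.1
Error = 4.5141

4.5141


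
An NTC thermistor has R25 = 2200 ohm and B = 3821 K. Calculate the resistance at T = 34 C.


NTC thermistor equation: Rt = R25 * exp(B * (1/T - 1/T25)).
T in Kelvin: 307.15 K, T25 = 298.15 K
1/T - 1/T25 = 1/307.15 - 1/298.15 = -9.828e-05
B * (1/T - 1/T25) = 3821 * -9.828e-05 = -0.3755
Rt = 2200 * exp(-0.3755) = 1511.2 ohm

1511.2 ohm


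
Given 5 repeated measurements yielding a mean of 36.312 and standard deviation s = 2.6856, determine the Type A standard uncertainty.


The standard uncertainty for Type A evaluation is u = s / sqrt(n).
u = 2.6856 / sqrt(5)
u = 2.6856 / 2.2361
u = 1.201

1.201


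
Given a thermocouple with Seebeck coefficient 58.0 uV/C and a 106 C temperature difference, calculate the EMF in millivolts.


The thermocouple output V = sensitivity * dT.
V = 58.0 uV/C * 106 C
V = 6148.0 uV
V = 6.148 mV

6.148 mV


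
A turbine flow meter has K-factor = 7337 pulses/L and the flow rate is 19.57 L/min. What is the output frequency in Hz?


Frequency = K * Q / 60 (converting L/min to L/s).
f = 7337 * 19.57 / 60
f = 143585.09 / 60
f = 2393.08 Hz

2393.08 Hz


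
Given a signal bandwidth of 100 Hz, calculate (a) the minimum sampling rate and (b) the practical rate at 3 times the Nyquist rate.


By Nyquist theorem, fs_min = 2 * fmax.
fs_min = 2 * 100 = 200 Hz
Practical rate = 3 * fs_min = 3 * 200 = 600 Hz

fs_min = 200 Hz, fs_practical = 600 Hz


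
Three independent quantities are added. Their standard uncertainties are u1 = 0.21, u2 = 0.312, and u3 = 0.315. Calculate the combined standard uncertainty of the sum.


For a sum of independent quantities, uc = sqrt(u1^2 + u2^2 + u3^2).
uc = sqrt(0.21^2 + 0.312^2 + 0.315^2)
uc = sqrt(0.0441 + 0.097344 + 0.099225)
uc = 0.4906

0.4906


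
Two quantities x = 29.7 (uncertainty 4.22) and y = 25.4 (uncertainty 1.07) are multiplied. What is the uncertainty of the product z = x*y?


For a product z = x*y, the relative uncertainty is:
uz/z = sqrt((ux/x)^2 + (uy/y)^2)
Relative uncertainties: ux/x = 4.22/29.7 = 0.142088
uy/y = 1.07/25.4 = 0.042126
z = 29.7 * 25.4 = 754.4
uz = 754.4 * sqrt(0.142088^2 + 0.042126^2) = 111.8

111.8


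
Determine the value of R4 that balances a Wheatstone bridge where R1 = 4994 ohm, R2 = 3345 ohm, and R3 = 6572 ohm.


At balance: R1*R4 = R2*R3, so R4 = R2*R3/R1.
R4 = 3345 * 6572 / 4994
R4 = 21983340 / 4994
R4 = 4401.95 ohm

4401.95 ohm


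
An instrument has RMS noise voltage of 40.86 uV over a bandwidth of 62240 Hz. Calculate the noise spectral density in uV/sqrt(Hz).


Noise spectral density = Vrms / sqrt(BW).
NSD = 40.86 / sqrt(62240)
NSD = 40.86 / 249.4795
NSD = 0.1638 uV/sqrt(Hz)

0.1638 uV/sqrt(Hz)


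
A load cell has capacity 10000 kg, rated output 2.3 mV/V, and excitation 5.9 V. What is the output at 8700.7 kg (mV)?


Vout = rated_output * Vex * (load / capacity).
Vout = 2.3 * 5.9 * (8700.7 / 10000)
Vout = 2.3 * 5.9 * 0.87007
Vout = 11.807 mV

11.807 mV


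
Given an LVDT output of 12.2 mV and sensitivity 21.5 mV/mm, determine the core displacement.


Displacement = Vout / sensitivity.
d = 12.2 / 21.5
d = 0.567 mm

0.567 mm


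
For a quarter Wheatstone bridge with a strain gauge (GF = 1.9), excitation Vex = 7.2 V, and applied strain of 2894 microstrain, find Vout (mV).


Quarter bridge output: Vout = (GF * epsilon * Vex) / 4.
Vout = (1.9 * 2894e-6 * 7.2) / 4
Vout = 0.03958992 / 4 V
Vout = 0.00989748 V = 9.8975 mV

9.8975 mV


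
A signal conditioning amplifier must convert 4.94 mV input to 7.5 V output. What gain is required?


Gain = Vout / Vin (converting to same units).
G = 7.5 V / 4.94 mV
G = 7500.0 mV / 4.94 mV
G = 1518.22

1518.22


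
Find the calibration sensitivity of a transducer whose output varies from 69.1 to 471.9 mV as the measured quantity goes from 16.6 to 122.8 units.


Sensitivity = (y2 - y1) / (x2 - x1).
S = (471.9 - 69.1) / (122.8 - 16.6)
S = 402.8 / 106.2
S = 3.7928 mV/unit

3.7928 mV/unit


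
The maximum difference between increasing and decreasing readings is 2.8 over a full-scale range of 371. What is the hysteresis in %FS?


Hysteresis = (max difference / full scale) * 100%.
H = (2.8 / 371) * 100
H = 0.755 %FS

0.755 %FS


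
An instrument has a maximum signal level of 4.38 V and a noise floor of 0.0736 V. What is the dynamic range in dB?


Dynamic range = 20 * log10(Vmax / Vnoise).
DR = 20 * log10(4.38 / 0.0736)
DR = 20 * log10(59.51)
DR = 35.49 dB

35.49 dB


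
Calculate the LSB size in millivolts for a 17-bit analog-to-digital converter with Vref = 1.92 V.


The resolution (LSB) of an ADC is Vref / 2^n.
LSB = 1.92 / 2^17
LSB = 1.92 / 131072
LSB = 1.465e-05 V = 0.01464844 mV

0.01464844 mV


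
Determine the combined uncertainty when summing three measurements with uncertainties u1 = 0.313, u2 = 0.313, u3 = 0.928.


For a sum of independent quantities, uc = sqrt(u1^2 + u2^2 + u3^2).
uc = sqrt(0.313^2 + 0.313^2 + 0.928^2)
uc = sqrt(0.097969 + 0.097969 + 0.861184)
uc = 1.0282

1.0282


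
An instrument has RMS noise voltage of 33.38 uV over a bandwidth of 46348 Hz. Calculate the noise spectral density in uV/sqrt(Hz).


Noise spectral density = Vrms / sqrt(BW).
NSD = 33.38 / sqrt(46348)
NSD = 33.38 / 215.2859
NSD = 0.155 uV/sqrt(Hz)

0.155 uV/sqrt(Hz)


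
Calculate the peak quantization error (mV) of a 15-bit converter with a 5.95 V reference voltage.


The maximum quantization error is +/- LSB/2.
LSB = Vref / 2^n = 5.95 / 32768 = 0.00018158 V
Max error = LSB / 2 = 0.00018158 / 2 = 9.079e-05 V
Max error = 0.0908 mV

0.0908 mV


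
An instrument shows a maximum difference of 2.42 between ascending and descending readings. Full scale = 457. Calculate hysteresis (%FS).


Hysteresis = (max difference / full scale) * 100%.
H = (2.42 / 457) * 100
H = 0.53 %FS

0.53 %FS
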